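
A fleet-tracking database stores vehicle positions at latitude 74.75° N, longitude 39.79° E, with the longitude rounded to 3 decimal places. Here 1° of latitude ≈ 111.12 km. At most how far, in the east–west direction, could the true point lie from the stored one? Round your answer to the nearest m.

Rounding to 3 decimal places leaves the longitude within ±0.0005° of the true value.
One degree of longitude at 74.75° is 111120 × cos 74.75° ≈ 111120 × 0.2630 = 29228 m.
Maximum E–W displacement: 0.0005 × 29228 = 14.614 m.

15 m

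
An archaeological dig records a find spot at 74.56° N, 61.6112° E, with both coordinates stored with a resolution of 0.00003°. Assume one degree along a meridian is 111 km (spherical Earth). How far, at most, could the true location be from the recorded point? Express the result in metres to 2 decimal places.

1.72 metres

With a 0.00003° grid the true value lies within half a step, ±0.00003°/2 = ±1.5e-05°, of the stored one.
N–S: 1.5e-05° × 111000 m/° = 1.665 m.
East–west component at 74.56°: 1.5e-05° × 111000 × cos 74.56° ≈ 1.5e-05 × 29551.4 ≈ 0.443271 m.
Combining orthogonally: (1.665² + 0.443271²)^½ ≈ 1.723 m.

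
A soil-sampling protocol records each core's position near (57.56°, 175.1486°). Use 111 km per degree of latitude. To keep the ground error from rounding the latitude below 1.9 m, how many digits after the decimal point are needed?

One degree of latitude covers 111000 m.
Rounding to N decimal places gives at most 0.5 × 10⁻ᴺ degrees of error, i.e. 0.5 × 10⁻ᴺ × 111000 m.
Need 0.5 × 111000 × 10⁻ᴺ ≤ 1.9 → 10⁻ᴺ ≤ 3.423e-05, so N ≥ 4.47.
At 4 places the error can reach 5.55 m, but 5 places keeps it to 0.555 m.

5 decimal places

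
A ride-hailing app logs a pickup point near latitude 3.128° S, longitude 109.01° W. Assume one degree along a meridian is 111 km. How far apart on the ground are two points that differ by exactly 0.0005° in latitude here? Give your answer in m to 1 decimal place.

Along a meridian 0.0005° is 0.0005 × 111000 = 55.5 m.

55.5 m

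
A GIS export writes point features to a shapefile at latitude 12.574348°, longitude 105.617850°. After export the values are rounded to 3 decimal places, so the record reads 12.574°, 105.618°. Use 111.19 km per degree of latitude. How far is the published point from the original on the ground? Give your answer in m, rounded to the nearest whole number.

42 m

Δlat = 12.574348 − 12.574 = +0.000348°; Δlon = 105.617850 − 105.618 = -0.000150°.
North–south shift: 0.000348 × 111190 = 38.6941 m.
East–west at this latitude: -0.000150° × 111190 × cos 12.574° ≈ -0.000150 × 108523 = -16.2785 m.
Combined displacement = (38.6941² + 16.2785²)^½ ≈ 41.9788 m.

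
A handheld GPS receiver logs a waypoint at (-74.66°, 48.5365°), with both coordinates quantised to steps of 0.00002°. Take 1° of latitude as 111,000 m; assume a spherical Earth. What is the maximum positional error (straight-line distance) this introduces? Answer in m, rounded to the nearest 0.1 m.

With a 0.00002° grid the true value lies within half a step, ±0.00002°/2 = ±1e-05°, of the stored one.
N–S: 1e-05° × 111000 m/° = 1.11 m.
East–west component at 74.66°: 1e-05° × 111000 × cos 74.66° ≈ 1e-05 × 29364.6 ≈ 0.293646 m.
Worst case both components are at the extreme and orthogonal: √(1.11² + 0.293646²) ≈ 1.14818 m.

1.1 m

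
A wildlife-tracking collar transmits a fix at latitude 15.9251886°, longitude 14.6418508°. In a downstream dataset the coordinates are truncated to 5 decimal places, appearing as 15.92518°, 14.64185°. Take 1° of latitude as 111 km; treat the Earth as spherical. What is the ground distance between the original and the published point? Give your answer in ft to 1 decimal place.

3.1 ft

The latitude changed by +0.0000086° and the longitude by +0.0000008°.
North–south shift: 0.0000086 × 111000 = 0.9546 m.
East–west at this latitude: 0.0000008° × 111000 × cos 15.9252° ≈ 0.0000008 × 106740 = 0.0853919 m.
Distance: √(0.9546² + 0.0853919²) ≈ 0.958412 m.
In feet: 0.958412 m ÷ 0.3048 ≈ 3.1444 ft.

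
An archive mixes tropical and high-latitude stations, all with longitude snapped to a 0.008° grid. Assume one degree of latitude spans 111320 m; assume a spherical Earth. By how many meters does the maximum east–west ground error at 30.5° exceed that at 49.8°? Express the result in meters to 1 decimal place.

With a 0.008° grid the true value lies within half a step, ±0.008°/2 = ±0.004°, of the stored one.
At 30.5°: 0.004° × 111320 × cos 30.5° = 0.004 × 111320 × 0.8616 ≈ 383.67 m.
At 49.8°: 0.004° × 111320 × cos 49.8° = 0.004 × 111320 × 0.6455 ≈ 287.41 m.
So the lower-latitude error exceeds the higher by 383.67 − 287.41 = 96.257 m.

96.3 meters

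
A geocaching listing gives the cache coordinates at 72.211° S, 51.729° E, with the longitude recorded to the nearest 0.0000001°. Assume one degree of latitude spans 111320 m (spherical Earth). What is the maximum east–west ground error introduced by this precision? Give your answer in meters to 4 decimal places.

Rounding to 7 decimal places leaves the longitude within ±5e-08° of the true value.
One degree of longitude at 72.211° is 111320 × cos 72.211° ≈ 111320 × 0.3055 = 34009.7 m.
East–west error: 5e-08° × 34009.7 m/° ≈ 0.00170048 m.

0.0017 meters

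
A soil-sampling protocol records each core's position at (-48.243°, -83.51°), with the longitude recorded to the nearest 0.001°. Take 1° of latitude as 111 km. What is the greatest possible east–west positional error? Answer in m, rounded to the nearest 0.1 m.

Rounding to 3 decimal places leaves the longitude within ±0.0005° of the true value.
At latitude 48.243° a degree of longitude spans 111000 m × cos 48.243° = 111000 × 0.6660 ≈ 73923 m.
East–west error: 0.0005° × 73923 m/° ≈ 36.9615 m.

37.0 m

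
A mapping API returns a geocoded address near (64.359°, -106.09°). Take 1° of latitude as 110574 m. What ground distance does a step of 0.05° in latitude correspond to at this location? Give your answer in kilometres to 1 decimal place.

5.5 kilometres

Along a meridian 0.05° is 0.05 × 110574 = 5528.7 m.
That is 5528.7 m = 5.5287 km.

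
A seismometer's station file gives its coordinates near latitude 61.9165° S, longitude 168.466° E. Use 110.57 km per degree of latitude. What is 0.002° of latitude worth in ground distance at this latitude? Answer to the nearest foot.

726 feet

0.002° × 110570 m/° = 221.14 m.
Converting: 221.14 m × 3.2808 ft/m ≈ 725.52 ft.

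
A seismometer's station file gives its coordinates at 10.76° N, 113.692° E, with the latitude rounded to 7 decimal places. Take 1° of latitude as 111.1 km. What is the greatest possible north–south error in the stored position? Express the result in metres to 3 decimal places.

0.006 metres

Rounding to 7 decimal places leaves the latitude within ±5e-08° of the true value.
So the N–S error is at most 5e-08 × 111100 = 0.005555 m.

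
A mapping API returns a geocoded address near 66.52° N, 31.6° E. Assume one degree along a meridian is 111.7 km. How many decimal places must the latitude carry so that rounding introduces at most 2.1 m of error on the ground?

5

One degree of latitude covers 111700 m.
With N decimal places the half-ulp bound is 0.5·10⁻ᴺ°, or 0.5·10⁻ᴺ × 111700 m on the ground.
Need 0.5 × 111700 × 10⁻ᴺ ≤ 2.1 → 10⁻ᴺ ≤ 3.760e-05, so N ≥ 4.42.
So 5 decimal places suffice (0.558 m); 4 would allow up to 5.58 m.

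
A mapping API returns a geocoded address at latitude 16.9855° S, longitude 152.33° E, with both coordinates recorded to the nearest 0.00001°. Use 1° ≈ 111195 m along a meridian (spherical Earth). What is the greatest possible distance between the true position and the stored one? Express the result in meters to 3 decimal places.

0.769 meters

Rounding to 5 decimal places leaves each coordinate within ±5e-06° of the true value.
Latitude error → 5e-06 × 111195 = 0.555975 m along the meridian.
Longitude error → 5e-06 × 111195 × cos 16.9855° = 5e-06 × 111195 × 0.9564 ≈ 0.531723 m.
The two errors are perpendicular, so the maximum displacement is √(0.555975² + 0.531723²) ≈ 0.76931 m.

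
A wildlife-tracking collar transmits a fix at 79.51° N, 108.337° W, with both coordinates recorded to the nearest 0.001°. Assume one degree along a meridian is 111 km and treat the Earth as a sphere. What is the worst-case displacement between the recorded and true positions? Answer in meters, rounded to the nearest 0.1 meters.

Rounding to 3 decimal places leaves each coordinate within ±0.0005° of the true value.
Latitude error → 0.0005 × 111000 = 55.5 m along the meridian.
E–W at 79.51°: 0.0005° × 111000 × cos 79.51° = 0.0005 × 111000 × 0.1821 ≈ 10.1045 m.
The two errors are perpendicular, so the maximum displacement is √(55.5² + 10.1045²) ≈ 56.4123 m.

56.4 meters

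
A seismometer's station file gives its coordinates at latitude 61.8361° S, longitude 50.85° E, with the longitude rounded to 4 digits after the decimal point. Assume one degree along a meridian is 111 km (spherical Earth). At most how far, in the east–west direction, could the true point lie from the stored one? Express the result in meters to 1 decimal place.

Rounding to 4 decimal places leaves the longitude within ±5e-05° of the true value.
At latitude 61.8361° a degree of longitude spans 111000 m × cos 61.8361° = 111000 × 0.4720 ≈ 52391.5 m.
Maximum E–W displacement: 5e-05 × 52391.5 = 2.61957 m.

2.6 meters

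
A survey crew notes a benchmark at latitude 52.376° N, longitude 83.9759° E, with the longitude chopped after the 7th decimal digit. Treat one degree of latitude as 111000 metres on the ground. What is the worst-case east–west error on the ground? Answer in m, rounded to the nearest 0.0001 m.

Truncating at 7 decimal places can drop up to a full unit in the last place, so the longitude may be off by as much as 1e-07°.
At latitude 52.376° a degree of longitude spans 111000 m × cos 52.376° = 111000 × 0.6105 ≈ 67762.9 m.
Maximum E–W displacement: 1e-07 × 67762.9 = 0.00677629 m.

0.0068 m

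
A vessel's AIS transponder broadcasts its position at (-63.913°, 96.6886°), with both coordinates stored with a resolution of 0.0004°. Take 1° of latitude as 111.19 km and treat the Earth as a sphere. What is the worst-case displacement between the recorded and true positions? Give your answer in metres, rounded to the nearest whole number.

With a 0.0004° grid the true value lies within half a step, ±0.0004°/2 = ±0.0002°, of the stored one.
Latitude error → 0.0002 × 111190 = 22.238 m along the meridian.
Longitude error → 0.0002 × 111190 × cos 63.913° = 0.0002 × 111190 × 0.4397 ≈ 9.77884 m.
Worst case both components are at the extreme and orthogonal: √(22.238² + 9.77884²) ≈ 24.2931 m.

24 metres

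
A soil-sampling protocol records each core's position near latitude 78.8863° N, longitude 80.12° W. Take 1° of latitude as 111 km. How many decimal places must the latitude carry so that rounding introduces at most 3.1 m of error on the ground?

5

One degree of latitude covers 111000 m.
N decimal places → at most half a unit in the last place, 0.5 × 10⁻ᴺ° = 111000/2 × 10⁻ᴺ m.
Setting 55500 × 10⁻ᴺ ≤ 3.1 gives 10ᴺ ≥ 1.79e+04, i.e. N ≥ 4.25.
So 5 decimal places suffice (0.555 m); 4 would allow up to 5.55 m.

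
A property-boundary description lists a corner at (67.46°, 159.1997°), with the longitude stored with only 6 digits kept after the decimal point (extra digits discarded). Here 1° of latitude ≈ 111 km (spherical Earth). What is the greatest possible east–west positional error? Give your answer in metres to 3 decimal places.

Truncating at 6 decimal places can drop up to a full unit in the last place, so the longitude may be off by as much as 1e-06°.
At latitude 67.46° a degree of longitude spans 111000 m × cos 67.46° = 111000 × 0.3833 ≈ 42549.4 m.
Maximum E–W displacement: 1e-06 × 42549.4 = 0.0425494 m.

0.043 metres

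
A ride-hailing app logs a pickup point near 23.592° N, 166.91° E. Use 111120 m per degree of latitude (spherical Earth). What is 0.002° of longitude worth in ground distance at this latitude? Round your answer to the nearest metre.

0.002° of longitude at 23.592° is 0.002 × 111120 × cos 23.592° ≈ 0.002 × 101832 = 203.665 m.

204 metres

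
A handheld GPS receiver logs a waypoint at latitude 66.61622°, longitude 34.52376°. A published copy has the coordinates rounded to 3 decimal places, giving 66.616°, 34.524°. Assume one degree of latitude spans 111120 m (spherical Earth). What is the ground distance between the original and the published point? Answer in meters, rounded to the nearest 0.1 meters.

26.6 meters

The latitude changed by +0.00022° and the longitude by -0.00024°.
N–S: 0.00022° × 111120 m/° = 24.4464 m.
East–west at this latitude: -0.00024° × 111120 × cos 66.616° ≈ -0.00024 × 44102.6 = -10.5846 m.
Distance: √(24.4464² + 10.5846²) ≈ 26.6395 m.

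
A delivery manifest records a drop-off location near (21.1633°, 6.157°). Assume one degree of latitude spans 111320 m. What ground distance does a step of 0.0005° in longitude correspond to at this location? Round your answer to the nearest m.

0.0005° of longitude at 21.1633° is 0.0005 × 111320 × cos 21.1633° ≈ 0.0005 × 103812 = 51.906 m.

52 m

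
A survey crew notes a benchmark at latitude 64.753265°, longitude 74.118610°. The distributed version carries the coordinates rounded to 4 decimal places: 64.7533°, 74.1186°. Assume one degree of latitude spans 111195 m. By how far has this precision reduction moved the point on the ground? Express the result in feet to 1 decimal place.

12.9 feet

Δlat = 64.753265 − 64.7533 = -0.000035°; Δlon = 74.118610 − 74.1186 = +0.000010°.
N–S: -0.000035° × 111195 m/° = -3.89182 m.
East–west at this latitude: 0.000010° × 111195 × cos 64.7533° ≈ 0.000010 × 47426.5 = 0.474265 m.
Combined displacement = (3.89182² + 0.474265²)^½ ≈ 3.92062 m.
Converting: 3.92062 m × 3.2808 ft/m ≈ 12.863 ft.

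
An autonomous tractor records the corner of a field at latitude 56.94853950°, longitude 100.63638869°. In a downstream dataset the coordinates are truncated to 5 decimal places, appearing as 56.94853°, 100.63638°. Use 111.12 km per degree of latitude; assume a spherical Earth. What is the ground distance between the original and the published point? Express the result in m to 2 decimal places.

Δlat = 56.94853950 − 56.94853 = +0.00000950°; Δlon = 100.63638869 − 100.63638 = +0.00000869°.
North–south shift: 0.00000950 × 111120 = 1.05564 m.
East–west at this latitude: 0.00000869° × 111120 × cos 56.9485° ≈ 0.00000869 × 60604 = 0.526649 m.
Combined displacement = (1.05564² + 0.526649²)^½ ≈ 1.17972 m.

1.18 m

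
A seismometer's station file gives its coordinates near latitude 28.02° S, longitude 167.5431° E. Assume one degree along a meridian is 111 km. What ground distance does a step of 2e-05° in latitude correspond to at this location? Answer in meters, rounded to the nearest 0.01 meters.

2.22 meters

2e-05° × 111000 m/° = 2.22 m.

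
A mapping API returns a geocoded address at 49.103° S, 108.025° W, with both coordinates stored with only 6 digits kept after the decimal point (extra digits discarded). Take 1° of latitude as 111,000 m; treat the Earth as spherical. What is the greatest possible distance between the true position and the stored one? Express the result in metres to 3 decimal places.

0.133 metres

Truncating at 6 decimal places can drop up to a full unit in the last place, so each coordinate may be off by as much as 1e-06°.
N–S: 1e-06° × 111000 m/° = 0.111 m.
Longitude error → 1e-06 × 111000 × cos 49.103° = 1e-06 × 111000 × 0.6547 ≈ 0.0726718 m.
Combining orthogonally: (0.111² + 0.0726718²)^½ ≈ 0.132673 m.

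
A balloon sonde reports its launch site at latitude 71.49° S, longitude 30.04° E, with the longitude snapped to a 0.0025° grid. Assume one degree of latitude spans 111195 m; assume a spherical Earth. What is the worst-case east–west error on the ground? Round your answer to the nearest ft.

145 ft

With a 0.0025° grid the true value lies within half a step, ±0.0025°/2 = ±0.00125°, of the stored one.
At latitude 71.49° a degree of longitude spans 111195 m × cos 71.49° = 111195 × 0.3175 ≈ 35301.1 m.
So at most 0.00125° × 35301.1 ≈ 44.1264 m east–west.
In feet: 44.1264 m ÷ 0.3048 ≈ 144.77 ft.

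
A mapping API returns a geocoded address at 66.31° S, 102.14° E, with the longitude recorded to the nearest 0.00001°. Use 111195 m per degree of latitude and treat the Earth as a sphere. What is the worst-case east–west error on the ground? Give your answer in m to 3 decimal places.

0.223 m

Rounding to 5 decimal places leaves the longitude within ±5e-06° of the true value.
One degree of longitude at 66.31° is 111195 × cos 66.31° ≈ 111195 × 0.4018 = 44676.8 m.
So at most 5e-06° × 44676.8 ≈ 0.223384 m east–west.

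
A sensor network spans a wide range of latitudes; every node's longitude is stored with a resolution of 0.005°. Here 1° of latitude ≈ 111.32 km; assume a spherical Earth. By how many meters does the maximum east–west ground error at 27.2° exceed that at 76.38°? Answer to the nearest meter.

With a 0.005° grid the true value lies within half a step, ±0.005°/2 = ±0.0025°, of the stored one.
At 27.2°: 0.0025° × 111320 × cos 27.2° = 0.0025 × 111320 × 0.8894 ≈ 247.52 m.
At 76.38°: 0.0025° × 111320 × cos 76.38° = 0.0025 × 111320 × 0.2355 ≈ 65.534 m.
So the lower-latitude error exceeds the higher by 247.52 − 65.534 = 181.99 m.

182 meters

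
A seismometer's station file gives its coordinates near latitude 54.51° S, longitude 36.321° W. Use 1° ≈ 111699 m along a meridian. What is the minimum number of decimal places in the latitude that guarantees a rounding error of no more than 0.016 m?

One degree of latitude covers 111699 m.
Rounding to N decimal places gives at most 0.5 × 10⁻ᴺ degrees of error, i.e. 0.5 × 10⁻ᴺ × 111699 m.
Setting 55849.5 × 10⁻ᴺ ≤ 0.016 gives 10ᴺ ≥ 3.491e+06, i.e. N ≥ 6.54.
So 7 decimal places suffice (0.00558 m); 6 would allow up to 0.0558 m.

7 decimal places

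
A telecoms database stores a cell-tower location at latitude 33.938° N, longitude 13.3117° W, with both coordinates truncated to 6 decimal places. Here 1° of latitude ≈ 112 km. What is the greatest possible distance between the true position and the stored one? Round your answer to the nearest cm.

15 cm

Truncating at 6 decimal places can drop up to a full unit in the last place, so each coordinate may be off by as much as 1e-06°.
North–south component: 1e-06° × 112000 = 0.112 m.
Longitude error → 1e-06 × 112000 × cos 33.938° = 1e-06 × 112000 × 0.8296 ≈ 0.0929199 m.
Worst case both components are at the extreme and orthogonal: √(0.112² + 0.0929199²) ≈ 0.145527 m.
That is 0.145527 m = 14.553 cm.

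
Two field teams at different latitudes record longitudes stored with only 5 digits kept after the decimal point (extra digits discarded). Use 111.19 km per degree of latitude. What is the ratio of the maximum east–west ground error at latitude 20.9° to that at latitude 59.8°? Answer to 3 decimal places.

1.857

Truncating at 5 decimal places can drop up to a full unit in the last place, so the longitude may be off by as much as 1e-05°.
Error at 20.9° = 1e-05° × 111190 × cos 20.9° ≈ 1.1119 × 0.9342 = 1.0387 m.
At 59.8°: 1e-05° × 111190 × cos 59.8° = 1e-05 × 111190 × 0.5030 ≈ 0.55931 m.
Ratio: 1.0387 / 0.55931 = cos 20.9° / cos 59.8° ≈ 1.8572.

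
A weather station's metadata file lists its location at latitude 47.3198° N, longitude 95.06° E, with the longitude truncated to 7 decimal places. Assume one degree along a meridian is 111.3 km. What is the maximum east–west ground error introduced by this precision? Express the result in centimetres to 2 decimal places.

Truncating at 7 decimal places can drop up to a full unit in the last place, so the longitude may be off by as much as 1e-07°.
Parallels shrink by cos φ, so at 47.3198° a degree of longitude is 111300 × 0.6779 ≈ 75450.9 m.
So at most 1e-07° × 75450.9 ≈ 0.00754509 m east–west.
That is 0.00754509 m = 0.75451 cm.

0.75 centimetres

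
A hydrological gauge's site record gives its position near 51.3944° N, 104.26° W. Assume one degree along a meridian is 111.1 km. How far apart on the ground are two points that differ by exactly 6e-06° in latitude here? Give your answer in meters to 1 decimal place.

6e-06° × 111100 m/° = 0.6666 m.

0.7 meters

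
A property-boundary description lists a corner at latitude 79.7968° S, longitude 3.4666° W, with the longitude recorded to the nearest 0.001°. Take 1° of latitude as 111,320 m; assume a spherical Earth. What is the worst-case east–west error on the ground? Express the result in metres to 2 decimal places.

Rounding to 3 decimal places leaves the longitude within ±0.0005° of the true value.
At latitude 79.7968° a degree of longitude spans 111320 m × cos 79.7968° = 111320 × 0.1771 ≈ 19719.2 m.
So at most 0.0005° × 19719.2 ≈ 9.8596 m east–west.

9.86 metres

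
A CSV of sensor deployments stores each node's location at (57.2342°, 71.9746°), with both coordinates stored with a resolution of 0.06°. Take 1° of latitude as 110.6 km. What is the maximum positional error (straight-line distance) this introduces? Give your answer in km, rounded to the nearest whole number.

With a 0.06° grid the true value lies within half a step, ±0.06°/2 = ±0.03°, of the stored one.
N–S: 0.03° × 110600 m/° = 3318 m.
Longitude error → 0.03 × 110600 × cos 57.2342° = 0.03 × 110600 × 0.5412 ≈ 1795.72 m.
Worst case both components are at the extreme and orthogonal: √(3318² + 1795.72²) ≈ 3772.76 m.
That is 3772.76 m = 3.7728 km.

4 km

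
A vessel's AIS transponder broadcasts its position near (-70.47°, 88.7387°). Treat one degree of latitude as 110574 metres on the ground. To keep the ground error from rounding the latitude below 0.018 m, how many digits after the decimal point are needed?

7 decimal places

One degree of latitude covers 110574 m.
Rounding to N decimal places gives at most 0.5 × 10⁻ᴺ degrees of error, i.e. 0.5 × 10⁻ᴺ × 110574 m.
Setting 55287 × 10⁻ᴺ ≤ 0.018 gives 10ᴺ ≥ 3.072e+06, i.e. N ≥ 6.49.
N = 6 would give 0.0553 m (too coarse); N = 7 gives 0.00553 m ≤ 0.018 m.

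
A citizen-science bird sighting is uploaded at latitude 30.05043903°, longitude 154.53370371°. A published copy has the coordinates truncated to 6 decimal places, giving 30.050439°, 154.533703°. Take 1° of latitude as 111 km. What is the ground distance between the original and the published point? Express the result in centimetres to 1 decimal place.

Δlat = 30.05043903 − 30.050439 = +0.00000003°; Δlon = 154.53370371 − 154.533703 = +0.00000071°.
N–S: 0.00000003° × 111000 m/° = 0.00333 m.
E–W at 30.0504°: 0.00000071° × 111000 × cos 30.0504° = 0.00000071 × 111000 × 0.8656 ≈ 0.0682167 m.
Combined displacement = (0.00333² + 0.0682167²)^½ ≈ 0.068298 m.
That is 0.068298 m = 6.8298 cm.

6.8 centimetres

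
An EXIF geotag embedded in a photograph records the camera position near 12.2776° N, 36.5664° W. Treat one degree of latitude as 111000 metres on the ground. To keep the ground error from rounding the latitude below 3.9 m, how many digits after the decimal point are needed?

5

One degree of latitude covers 111000 m.
N decimal places → at most half a unit in the last place, 0.5 × 10⁻ᴺ° = 111000/2 × 10⁻ᴺ m.
Setting 55500 × 10⁻ᴺ ≤ 3.9 gives 10ᴺ ≥ 1.423e+04, i.e. N ≥ 4.15.
At 4 places the error can reach 5.55 m, but 5 places keeps it to 0.555 m.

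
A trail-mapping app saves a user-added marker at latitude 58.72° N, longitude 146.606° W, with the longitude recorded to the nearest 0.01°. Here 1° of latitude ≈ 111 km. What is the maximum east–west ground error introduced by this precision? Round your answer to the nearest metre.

288 metres

Rounding to 2 decimal places leaves the longitude within ±0.005° of the true value.
At latitude 58.72° a degree of longitude spans 111000 m × cos 58.72° = 111000 × 0.5192 ≈ 57633.5 m.
Maximum E–W displacement: 0.005 × 57633.5 = 288.168 m.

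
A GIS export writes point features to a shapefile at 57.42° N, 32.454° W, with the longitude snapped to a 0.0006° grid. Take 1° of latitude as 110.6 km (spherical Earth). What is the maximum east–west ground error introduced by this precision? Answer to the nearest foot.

59 feet

With a 0.0006° grid the true value lies within half a step, ±0.0006°/2 = ±0.0003°, of the stored one.
One degree of longitude at 57.42° is 110600 × cos 57.42° ≈ 110600 × 0.5385 = 59555.5 m.
Maximum E–W displacement: 0.0003 × 59555.5 = 17.8667 m.
Converting: 17.8667 m × 3.2808 ft/m ≈ 58.618 ft.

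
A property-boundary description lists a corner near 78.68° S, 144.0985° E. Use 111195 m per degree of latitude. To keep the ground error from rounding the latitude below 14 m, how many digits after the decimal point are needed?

4 decimal places

One degree of latitude covers 111195 m.
Rounding to N decimal places gives at most 0.5 × 10⁻ᴺ degrees of error, i.e. 0.5 × 10⁻ᴺ × 111195 m.
Need 0.5 × 111195 × 10⁻ᴺ ≤ 14 → 10⁻ᴺ ≤ 2.518e-04, so N ≥ 3.60.
N = 3 would give 55.6 m (too coarse); N = 4 gives 5.56 m ≤ 14 m.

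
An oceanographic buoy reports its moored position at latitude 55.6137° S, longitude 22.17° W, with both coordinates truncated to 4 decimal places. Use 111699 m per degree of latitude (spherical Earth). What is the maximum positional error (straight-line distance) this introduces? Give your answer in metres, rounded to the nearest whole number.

Truncating at 4 decimal places can drop up to a full unit in the last place, so each coordinate may be off by as much as 0.0001°.
Latitude error → 0.0001 × 111699 = 11.1699 m along the meridian.
E–W at 55.6137°: 0.0001° × 111699 × cos 55.6137° = 0.0001 × 111699 × 0.5648 ≈ 6.30842 m.
Combining orthogonally: (11.1699² + 6.30842²)^½ ≈ 12.8282 m.

13 metres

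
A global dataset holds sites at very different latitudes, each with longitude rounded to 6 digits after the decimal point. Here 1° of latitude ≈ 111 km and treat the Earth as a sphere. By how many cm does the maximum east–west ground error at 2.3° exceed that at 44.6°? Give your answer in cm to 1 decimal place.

1.6 cm

Rounding to 6 decimal places leaves the longitude within ±5e-07° of the true value.
At 2.3°: 5e-07° × 111000 × cos 2.3° = 5e-07 × 111000 × 0.9992 ≈ 0.055455 m.
At 44.6°: 5e-07° × 111000 × cos 44.6° = 5e-07 × 111000 × 0.7120 ≈ 0.039517 m.
So the lower-latitude error exceeds the higher by 0.055455 − 0.039517 = 0.015938 m.
That is 0.0159378 m = 1.5938 cm.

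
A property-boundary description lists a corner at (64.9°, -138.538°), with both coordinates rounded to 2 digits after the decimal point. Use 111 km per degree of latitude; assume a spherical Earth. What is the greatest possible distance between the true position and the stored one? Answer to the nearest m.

603 m

Rounding to 2 decimal places leaves each coordinate within ±0.005° of the true value.
North–south component: 0.005° × 111000 = 555 m.
E–W at 64.9°: 0.005° × 111000 × cos 64.9° = 0.005 × 111000 × 0.4242 ≈ 235.431 m.
Worst case both components are at the extreme and orthogonal: √(555² + 235.431²) ≈ 602.87 m.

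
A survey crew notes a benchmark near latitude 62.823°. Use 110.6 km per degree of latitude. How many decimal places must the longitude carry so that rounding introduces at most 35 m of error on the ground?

3 decimal places

At 62.823° one degree of longitude covers 110600 × cos 62.823° ≈ 110600 × 0.4567 ≈ 50515.5 m.
N decimal places → at most half a unit in the last place, 0.5 × 10⁻ᴺ° = 50515.5/2 × 10⁻ᴺ m.
Setting 25257.8 × 10⁻ᴺ ≤ 35 gives 10ᴺ ≥ 721.7, i.e. N ≥ 2.86.
N = 2 would give 253 m (too coarse); N = 3 gives 25.3 m ≤ 35 m.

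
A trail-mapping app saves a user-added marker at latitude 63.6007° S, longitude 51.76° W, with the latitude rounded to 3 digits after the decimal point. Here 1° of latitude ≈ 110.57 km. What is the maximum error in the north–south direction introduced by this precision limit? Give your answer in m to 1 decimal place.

Rounding to 3 decimal places leaves the latitude within ±0.0005° of the true value.
North–south distance: 0.0005° × 110570 m/° = 55.285 m.

55.3 m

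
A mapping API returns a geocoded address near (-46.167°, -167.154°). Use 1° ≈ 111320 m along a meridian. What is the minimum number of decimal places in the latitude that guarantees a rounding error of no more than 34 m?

One degree of latitude covers 111320 m.
Rounding to N decimal places gives at most 0.5 × 10⁻ᴺ degrees of error, i.e. 0.5 × 10⁻ᴺ × 111320 m.
Need 0.5 × 111320 × 10⁻ᴺ ≤ 34 → 10⁻ᴺ ≤ 6.109e-04, so N ≥ 3.21.
N = 3 would give 55.7 m (too coarse); N = 4 gives 5.57 m ≤ 34 m.

4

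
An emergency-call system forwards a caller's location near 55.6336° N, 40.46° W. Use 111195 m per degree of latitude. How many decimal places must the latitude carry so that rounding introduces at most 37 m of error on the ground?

One degree of latitude covers 111195 m.
N decimal places → at most half a unit in the last place, 0.5 × 10⁻ᴺ° = 111195/2 × 10⁻ᴺ m.
Setting 55597.5 × 10⁻ᴺ ≤ 37 gives 10ᴺ ≥ 1503, i.e. N ≥ 3.18.
At 3 places the error can reach 55.6 m, but 4 places keeps it to 5.56 m.

4 decimal places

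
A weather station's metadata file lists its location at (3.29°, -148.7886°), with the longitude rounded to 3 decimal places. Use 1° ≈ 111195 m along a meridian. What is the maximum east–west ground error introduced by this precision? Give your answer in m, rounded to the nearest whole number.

Rounding to 3 decimal places leaves the longitude within ±0.0005° of the true value.
Parallels shrink by cos φ, so at 3.29° a degree of longitude is 111195 × 0.9984 ≈ 111012 m.
Maximum E–W displacement: 0.0005 × 111012 = 55.5059 m.

56 m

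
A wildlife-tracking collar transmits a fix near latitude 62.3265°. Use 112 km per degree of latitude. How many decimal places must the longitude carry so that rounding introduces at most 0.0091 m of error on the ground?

At 62.3265° one degree of longitude covers 112000 × cos 62.3265° ≈ 112000 × 0.4644 ≈ 52016.4 m.
With N decimal places the half-ulp bound is 0.5·10⁻ᴺ°, or 0.5·10⁻ᴺ × 52016.4 m on the ground.
Setting 26008.2 × 10⁻ᴺ ≤ 0.0091 gives 10ᴺ ≥ 2.858e+06, i.e. N ≥ 6.46.
At 6 places the error can reach 0.026 m, but 7 places keeps it to 0.0026 m.

7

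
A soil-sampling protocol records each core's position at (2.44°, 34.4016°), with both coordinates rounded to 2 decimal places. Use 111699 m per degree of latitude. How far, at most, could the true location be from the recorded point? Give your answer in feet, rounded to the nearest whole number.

2590 feet

Rounding to 2 decimal places leaves each coordinate within ±0.005° of the true value.
North–south component: 0.005° × 111699 = 558.495 m.
East–west component at 2.44°: 0.005° × 111699 × cos 2.44° ≈ 0.005 × 111598 ≈ 557.989 m.
The two errors are perpendicular, so the maximum displacement is √(558.495² + 557.989²) ≈ 789.473 m.
In feet: 789.473 m ÷ 0.3048 ≈ 2590.1 ft.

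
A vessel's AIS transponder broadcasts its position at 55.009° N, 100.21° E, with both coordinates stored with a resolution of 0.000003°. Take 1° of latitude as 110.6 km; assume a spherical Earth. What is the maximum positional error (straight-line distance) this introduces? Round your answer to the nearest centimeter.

With a 0.000003° grid the true value lies within half a step, ±0.000003°/2 = ±1.5e-06°, of the stored one.
Latitude error → 1.5e-06 × 110600 = 0.1659 m along the meridian.
E–W at 55.009°: 1.5e-06° × 110600 × cos 55.009° = 1.5e-06 × 110600 × 0.5734 ≈ 0.095135 m.
Worst case both components are at the extreme and orthogonal: √(0.1659² + 0.095135²) ≈ 0.191242 m.
That is 0.191242 m = 19.124 cm.

19 centimeters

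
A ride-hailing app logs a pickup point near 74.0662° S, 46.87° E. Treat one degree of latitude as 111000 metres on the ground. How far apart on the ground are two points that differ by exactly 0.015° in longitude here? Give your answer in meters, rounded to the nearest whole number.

One degree of longitude here spans 111000 × cos 74.0662° = 111000 × 0.2745 ≈ 30472.4 m; 0.015° of that is 457.087 m.

457 meters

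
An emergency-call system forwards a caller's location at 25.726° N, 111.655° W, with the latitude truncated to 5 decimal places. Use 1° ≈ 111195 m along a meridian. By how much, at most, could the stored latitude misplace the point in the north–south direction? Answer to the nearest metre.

1 metres

Truncating at 5 decimal places can drop up to a full unit in the last place, so the latitude may be off by as much as 1e-05°.
North–south distance: 1e-05° × 111195 m/° = 1.11195 m.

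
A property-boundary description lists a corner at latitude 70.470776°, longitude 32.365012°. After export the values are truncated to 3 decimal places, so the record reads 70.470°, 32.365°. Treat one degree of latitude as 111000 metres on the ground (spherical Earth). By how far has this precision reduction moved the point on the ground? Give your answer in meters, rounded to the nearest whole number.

86 meters

The latitude changed by +0.000776° and the longitude by +0.000012°.
North–south shift: 0.000776 × 111000 = 86.136 m.
East–west at this latitude: 0.000012° × 111000 × cos 70.47° ≈ 0.000012 × 37107.3 = 0.445288 m.
Hypotenuse of the two orthogonal shifts: √(86.136² + 0.445288²) = 86.1372 m.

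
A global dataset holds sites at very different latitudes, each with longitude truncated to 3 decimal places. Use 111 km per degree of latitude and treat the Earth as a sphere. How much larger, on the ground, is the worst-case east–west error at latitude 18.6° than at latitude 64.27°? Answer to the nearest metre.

57 metres

Truncating at 3 decimal places can drop up to a full unit in the last place, so the longitude may be off by as much as 0.001°.
At 18.6°: 0.001° × 111000 × cos 18.6° = 0.001 × 111000 × 0.9478 ≈ 105.2 m.
At 64.27°: 0.001° × 111000 × cos 64.27° = 0.001 × 111000 × 0.4341 ≈ 48.189 m.
So the lower-latitude error exceeds the higher by 105.2 − 48.189 = 57.014 m.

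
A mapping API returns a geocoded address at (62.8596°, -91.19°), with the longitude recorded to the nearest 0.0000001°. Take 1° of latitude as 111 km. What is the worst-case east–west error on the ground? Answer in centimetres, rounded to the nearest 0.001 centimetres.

0.253 centimetres

Rounding to 7 decimal places leaves the longitude within ±5e-08° of the true value.
One degree of longitude at 62.8596° is 111000 × cos 62.8596° ≈ 111000 × 0.4562 = 50635.1 m.
Maximum E–W displacement: 5e-08 × 50635.1 = 0.00253176 m.
That is 0.00253176 m = 0.25318 cm.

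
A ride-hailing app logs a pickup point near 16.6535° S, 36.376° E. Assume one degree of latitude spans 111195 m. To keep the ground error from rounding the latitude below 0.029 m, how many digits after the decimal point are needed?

7 decimal places

One degree of latitude covers 111195 m.
N decimal places → at most half a unit in the last place, 0.5 × 10⁻ᴺ° = 111195/2 × 10⁻ᴺ m.
Setting 55597.5 × 10⁻ᴺ ≤ 0.029 gives 10ᴺ ≥ 1.917e+06, i.e. N ≥ 6.28.
At 6 places the error can reach 0.0556 m, but 7 places keeps it to 0.00556 m.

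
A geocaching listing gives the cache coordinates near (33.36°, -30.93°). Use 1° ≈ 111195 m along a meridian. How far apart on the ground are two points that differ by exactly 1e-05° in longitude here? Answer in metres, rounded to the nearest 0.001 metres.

0.929 metres

At 33.36° a degree of longitude is 111195 × cos 33.36° ≈ 92873.6 m, so 1e-05° corresponds to 0.928736 m.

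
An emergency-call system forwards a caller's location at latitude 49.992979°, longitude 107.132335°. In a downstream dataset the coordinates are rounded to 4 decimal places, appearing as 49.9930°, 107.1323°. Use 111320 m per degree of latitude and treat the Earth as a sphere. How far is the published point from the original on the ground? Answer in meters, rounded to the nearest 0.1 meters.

3.4 meters

Δlat = 49.992979 − 49.9930 = -0.000021°; Δlon = 107.132335 − 107.1323 = +0.000035°.
N–S: -0.000021° × 111320 m/° = -2.33772 m.
East–west at this latitude: 0.000035° × 111320 × cos 49.993° ≈ 0.000035 × 71565.5 = 2.50479 m.
Distance: √(2.33772² + 2.50479²) ≈ 3.42621 m.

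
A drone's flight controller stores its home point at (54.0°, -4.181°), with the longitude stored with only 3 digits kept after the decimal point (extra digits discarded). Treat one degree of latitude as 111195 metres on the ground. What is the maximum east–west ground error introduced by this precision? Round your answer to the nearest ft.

214 ft

Truncating at 3 decimal places can drop up to a full unit in the last place, so the longitude may be off by as much as 0.001°.
One degree of longitude at 54° is 111195 × cos 54° ≈ 111195 × 0.5878 = 65358.8 m.
Maximum E–W displacement: 0.001 × 65358.8 = 65.3588 m.
In feet: 65.3588 m ÷ 0.3048 ≈ 214.43 ft.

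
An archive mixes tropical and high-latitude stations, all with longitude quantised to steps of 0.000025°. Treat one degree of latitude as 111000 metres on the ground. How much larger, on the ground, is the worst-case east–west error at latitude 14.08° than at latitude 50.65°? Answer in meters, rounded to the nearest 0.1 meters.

0.5 meters

With a 0.000025° grid the true value lies within half a step, ±0.000025°/2 = ±1.25e-05°, of the stored one.
At 14.08°: 1.25e-05° × 111000 × cos 14.08° = 1.25e-05 × 111000 × 0.9700 ≈ 1.3458 m.
Error at 50.65° = 1.25e-05° × 111000 × cos 50.65° ≈ 1.3875 × 0.6341 = 0.87975 m.
So the lower-latitude error exceeds the higher by 1.3458 − 0.87975 = 0.46606 m.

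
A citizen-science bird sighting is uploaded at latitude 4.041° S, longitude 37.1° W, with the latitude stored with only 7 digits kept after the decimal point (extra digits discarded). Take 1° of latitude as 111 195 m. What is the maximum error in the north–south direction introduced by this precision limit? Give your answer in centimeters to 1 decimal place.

1.1 centimeters

Truncating at 7 decimal places can drop up to a full unit in the last place, so the latitude may be off by as much as 1e-07°.
So the N–S error is at most 1e-07 × 111195 = 0.0111195 m.
That is 0.0111195 m = 1.1119 cm.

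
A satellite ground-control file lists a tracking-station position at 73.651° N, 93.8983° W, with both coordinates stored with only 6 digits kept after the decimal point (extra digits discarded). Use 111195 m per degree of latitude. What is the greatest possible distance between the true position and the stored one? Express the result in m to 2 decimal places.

0.12 m

Truncating at 6 decimal places can drop up to a full unit in the last place, so each coordinate may be off by as much as 1e-06°.
Latitude error → 1e-06 × 111195 = 0.111195 m along the meridian.
East–west component at 73.651°: 1e-06° × 111195 × cos 73.651° ≈ 1e-06 × 31300 ≈ 0.0313 m.
The two errors are perpendicular, so the maximum displacement is √(0.111195² + 0.0313²) ≈ 0.115516 m.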